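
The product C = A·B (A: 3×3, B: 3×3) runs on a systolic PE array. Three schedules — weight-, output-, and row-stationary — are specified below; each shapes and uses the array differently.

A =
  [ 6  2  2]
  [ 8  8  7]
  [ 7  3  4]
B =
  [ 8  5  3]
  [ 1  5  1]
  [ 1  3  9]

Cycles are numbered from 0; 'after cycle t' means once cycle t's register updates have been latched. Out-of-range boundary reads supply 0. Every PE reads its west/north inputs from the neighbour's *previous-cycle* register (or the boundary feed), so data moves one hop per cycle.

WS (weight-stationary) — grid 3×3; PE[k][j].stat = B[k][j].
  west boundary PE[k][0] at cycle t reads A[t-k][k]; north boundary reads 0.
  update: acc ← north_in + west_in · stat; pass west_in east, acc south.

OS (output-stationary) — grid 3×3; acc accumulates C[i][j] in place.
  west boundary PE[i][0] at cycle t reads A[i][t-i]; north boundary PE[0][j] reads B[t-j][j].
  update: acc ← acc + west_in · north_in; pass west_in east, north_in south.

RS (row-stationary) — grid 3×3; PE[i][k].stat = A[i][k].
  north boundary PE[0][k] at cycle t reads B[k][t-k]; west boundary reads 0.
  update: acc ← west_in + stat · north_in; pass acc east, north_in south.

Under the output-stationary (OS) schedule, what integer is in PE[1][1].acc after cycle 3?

PE[1][1].acc = 80

OS on a 3×3 grid — tracing PE[1][1] and its feeders:
  0: (0,1).acc=0  regs=<0,0>
  0: (1,0).acc=0  regs=<0,0>
  0: (1,1).acc=0  regs=<0,0>
  1: (0,1).acc=30  regs=<6,5>
  1: (1,0).acc=64  regs=<8,8>
  1: (1,1).acc=0  regs=<0,0>
  2: (0,1).acc=40  regs=<2,5>
  2: (1,0).acc=72  regs=<8,1>
  2: (1,1).acc=40  regs=<8,5>
  3: (0,1).acc=46  regs=<2,3>
  3: (1,0).acc=79  regs=<7,1>
  3: (1,1).acc=80  regs=<8,5>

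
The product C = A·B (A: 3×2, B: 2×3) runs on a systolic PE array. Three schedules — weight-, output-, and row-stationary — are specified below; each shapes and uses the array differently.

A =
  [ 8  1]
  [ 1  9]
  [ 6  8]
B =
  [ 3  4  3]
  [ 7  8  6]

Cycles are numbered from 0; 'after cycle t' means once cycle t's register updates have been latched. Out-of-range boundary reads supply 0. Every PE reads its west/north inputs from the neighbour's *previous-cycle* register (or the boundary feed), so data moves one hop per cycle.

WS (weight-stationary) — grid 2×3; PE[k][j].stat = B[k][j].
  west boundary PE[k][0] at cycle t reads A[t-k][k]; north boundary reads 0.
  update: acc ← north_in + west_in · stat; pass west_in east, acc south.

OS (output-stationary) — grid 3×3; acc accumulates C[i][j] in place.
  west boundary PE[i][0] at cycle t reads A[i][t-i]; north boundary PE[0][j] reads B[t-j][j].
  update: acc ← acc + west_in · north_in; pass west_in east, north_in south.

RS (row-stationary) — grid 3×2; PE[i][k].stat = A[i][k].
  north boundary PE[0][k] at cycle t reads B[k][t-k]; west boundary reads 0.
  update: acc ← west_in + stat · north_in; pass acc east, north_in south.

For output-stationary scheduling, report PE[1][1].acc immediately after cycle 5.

OS on a 3×3 grid — tracing PE[1][1] and its feeders:
  0: (0,1).acc=0  regs=<0,0>
  0: (1,0).acc=0  regs=<0,0>
  0: (1,1).acc=0  regs=<0,0>
  1: (0,1).acc=32  regs=<8,4>
  1: (1,0).acc=3  regs=<1,3>
  1: (1,1).acc=0  regs=<0,0>
  2: (0,1).acc=40  regs=<1,8>
  2: (1,0).acc=66  regs=<9,7>
  2: (1,1).acc=4  regs=<1,4>
  3: (0,1).acc=40  regs=<0,0>
  3: (1,0).acc=66  regs=<0,0>
  3: (1,1).acc=76  regs=<9,8>
  4: (0,1).acc=40  regs=<0,0>
  4: (1,0).acc=66  regs=<0,0>
  4: (1,1).acc=76  regs=<0,0>
  5: (0,1).acc=40  regs=<0,0>
  5: (1,0).acc=66  regs=<0,0>
  5: (1,1).acc=76  regs=<0,0>

PE[1][1].acc = 76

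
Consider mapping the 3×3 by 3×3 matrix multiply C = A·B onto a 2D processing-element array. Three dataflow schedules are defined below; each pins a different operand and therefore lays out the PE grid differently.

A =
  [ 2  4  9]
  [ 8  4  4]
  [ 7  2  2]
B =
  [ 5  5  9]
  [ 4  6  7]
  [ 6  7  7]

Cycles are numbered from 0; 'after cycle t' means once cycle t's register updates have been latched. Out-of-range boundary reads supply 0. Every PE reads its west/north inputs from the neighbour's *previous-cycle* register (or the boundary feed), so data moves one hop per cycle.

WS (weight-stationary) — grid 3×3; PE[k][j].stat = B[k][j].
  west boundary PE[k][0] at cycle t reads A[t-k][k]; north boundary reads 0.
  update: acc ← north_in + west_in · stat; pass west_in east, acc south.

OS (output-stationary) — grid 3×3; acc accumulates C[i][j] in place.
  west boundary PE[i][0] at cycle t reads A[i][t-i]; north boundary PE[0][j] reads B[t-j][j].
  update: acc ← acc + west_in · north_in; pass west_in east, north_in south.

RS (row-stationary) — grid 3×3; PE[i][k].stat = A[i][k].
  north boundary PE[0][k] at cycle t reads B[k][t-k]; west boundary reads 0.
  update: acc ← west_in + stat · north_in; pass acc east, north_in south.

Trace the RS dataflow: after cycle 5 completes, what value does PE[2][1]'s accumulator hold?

PE[2][1].acc = 77

RS 3×3: PE[2][1] cycle-by-cycle (with neighbour feeds):
  [0] (1,1) acc=0 (h:0 v:0)
  [0] (2,0) acc=0 (h:0 v:0)
  [0] (2,1) acc=0 (h:0 v:0)
  [1] (1,1) acc=0 (h:0 v:0)
  [1] (2,0) acc=0 (h:0 v:0)
  [1] (2,1) acc=0 (h:0 v:0)
  [2] (1,1) acc=56 (h:56 v:4)
  [2] (2,0) acc=35 (h:35 v:5)
  [2] (2,1) acc=0 (h:0 v:0)
  [3] (1,1) acc=64 (h:64 v:6)
  [3] (2,0) acc=35 (h:35 v:5)
  [3] (2,1) acc=43 (h:43 v:4)
  [4] (1,1) acc=100 (h:100 v:7)
  [4] (2,0) acc=63 (h:63 v:9)
  [4] (2,1) acc=47 (h:47 v:6)
  [5] (1,1) acc=0 (h:0 v:0)
  [5] (2,0) acc=0 (h:0 v:0)
  [5] (2,1) acc=77 (h:77 v:7)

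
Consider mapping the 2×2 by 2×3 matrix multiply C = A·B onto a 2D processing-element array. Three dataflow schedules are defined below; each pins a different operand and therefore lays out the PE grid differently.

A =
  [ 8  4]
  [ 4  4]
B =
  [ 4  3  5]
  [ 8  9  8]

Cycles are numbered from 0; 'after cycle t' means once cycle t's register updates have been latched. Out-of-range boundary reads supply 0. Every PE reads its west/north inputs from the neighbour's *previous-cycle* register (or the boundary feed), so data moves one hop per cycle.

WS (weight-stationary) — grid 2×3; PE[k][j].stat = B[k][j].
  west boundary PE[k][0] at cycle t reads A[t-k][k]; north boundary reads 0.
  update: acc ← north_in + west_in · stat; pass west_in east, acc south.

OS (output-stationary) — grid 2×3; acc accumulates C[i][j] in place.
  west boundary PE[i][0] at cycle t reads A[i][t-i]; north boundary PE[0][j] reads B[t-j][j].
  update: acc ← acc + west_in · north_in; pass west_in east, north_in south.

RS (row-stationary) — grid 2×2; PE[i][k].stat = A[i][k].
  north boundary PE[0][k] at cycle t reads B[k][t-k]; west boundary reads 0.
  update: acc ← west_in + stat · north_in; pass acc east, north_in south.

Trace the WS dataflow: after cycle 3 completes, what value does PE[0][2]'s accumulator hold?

PE[0][2].acc = 20

WS (2×3). Following PE[0][2] plus its west/north inputs:
  c0 r0c1: 0 / 0 / 0
  c0 r0c2: 0 / 0 / 0
  c1 r0c1: 24 / 8 / 24
  c1 r0c2: 0 / 0 / 0
  c2 r0c1: 12 / 4 / 12
  c2 r0c2: 40 / 8 / 40
  c3 r0c1: 0 / 0 / 0
  c3 r0c2: 20 / 4 / 20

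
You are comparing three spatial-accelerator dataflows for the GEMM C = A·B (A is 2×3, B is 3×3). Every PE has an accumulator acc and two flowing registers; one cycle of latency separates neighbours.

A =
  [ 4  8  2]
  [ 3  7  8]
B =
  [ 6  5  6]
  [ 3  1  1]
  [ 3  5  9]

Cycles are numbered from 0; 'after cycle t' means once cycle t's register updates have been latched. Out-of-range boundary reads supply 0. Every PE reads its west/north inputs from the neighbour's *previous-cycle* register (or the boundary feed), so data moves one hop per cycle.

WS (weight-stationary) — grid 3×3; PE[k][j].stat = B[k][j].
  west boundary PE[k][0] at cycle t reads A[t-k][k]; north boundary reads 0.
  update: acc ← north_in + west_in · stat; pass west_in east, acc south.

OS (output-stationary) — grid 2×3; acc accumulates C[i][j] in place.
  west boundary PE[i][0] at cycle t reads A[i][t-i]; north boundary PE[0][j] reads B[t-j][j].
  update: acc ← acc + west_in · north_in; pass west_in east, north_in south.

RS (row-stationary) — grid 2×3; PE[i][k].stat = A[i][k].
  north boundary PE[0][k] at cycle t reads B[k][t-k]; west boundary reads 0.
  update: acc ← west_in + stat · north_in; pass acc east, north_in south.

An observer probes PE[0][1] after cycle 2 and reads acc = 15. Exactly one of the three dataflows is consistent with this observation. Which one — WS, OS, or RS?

WS (3×3 grid), PE[0][1]:
  @0  [0,1]  acc 0  |  →0  ↓0
  @1  [0,1]  acc 20  |  →4  ↓20
  @2  [0,1]  acc 15  |  →3  ↓15
OS (2×3 grid), PE[0][1]:
  @0  [0,1]  acc 0  |  →0  ↓0
  @1  [0,1]  acc 20  |  →4  ↓5
  @2  [0,1]  acc 28  |  →8  ↓1
RS (2×3 grid), PE[0][1]:
  @0  [0,1]  acc 0  |  →0  ↓0
  @1  [0,1]  acc 48  |  →48  ↓3
  @2  [0,1]  acc 28  |  →28  ↓1

dataflow = WS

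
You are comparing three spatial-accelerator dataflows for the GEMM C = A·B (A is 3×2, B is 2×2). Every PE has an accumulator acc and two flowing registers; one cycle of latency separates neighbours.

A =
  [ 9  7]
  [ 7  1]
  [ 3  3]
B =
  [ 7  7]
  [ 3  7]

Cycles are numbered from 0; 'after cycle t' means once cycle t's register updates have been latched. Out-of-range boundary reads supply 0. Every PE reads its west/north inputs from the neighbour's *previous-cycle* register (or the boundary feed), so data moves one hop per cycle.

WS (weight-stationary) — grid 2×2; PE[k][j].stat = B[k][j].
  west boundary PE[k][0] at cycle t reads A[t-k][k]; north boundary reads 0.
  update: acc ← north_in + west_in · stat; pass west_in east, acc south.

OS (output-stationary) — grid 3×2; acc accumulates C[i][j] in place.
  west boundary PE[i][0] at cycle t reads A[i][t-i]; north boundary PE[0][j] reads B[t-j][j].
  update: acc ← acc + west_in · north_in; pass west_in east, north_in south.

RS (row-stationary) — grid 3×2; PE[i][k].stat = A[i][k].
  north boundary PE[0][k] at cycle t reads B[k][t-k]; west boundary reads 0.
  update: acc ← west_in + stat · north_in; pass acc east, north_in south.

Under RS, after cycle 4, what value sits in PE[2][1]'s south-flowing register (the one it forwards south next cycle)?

RS on a 3×2 grid — tracing PE[2][1] and its feeders:
  @0  [1,1]  acc 0  |  →0  ↓0
  @0  [2,0]  acc 0  |  →0  ↓0
  @0  [2,1]  acc 0  |  →0  ↓0
  @1  [1,1]  acc 0  |  →0  ↓0
  @1  [2,0]  acc 0  |  →0  ↓0
  @1  [2,1]  acc 0  |  →0  ↓0
  @2  [1,1]  acc 52  |  →52  ↓3
  @2  [2,0]  acc 21  |  →21  ↓7
  @2  [2,1]  acc 0  |  →0  ↓0
  @3  [1,1]  acc 56  |  →56  ↓7
  @3  [2,0]  acc 21  |  →21  ↓7
  @3  [2,1]  acc 30  |  →30  ↓3
  @4  [1,1]  acc 0  |  →0  ↓0
  @4  [2,0]  acc 0  |  →0  ↓0
  @4  [2,1]  acc 42  |  →42  ↓7

register = 7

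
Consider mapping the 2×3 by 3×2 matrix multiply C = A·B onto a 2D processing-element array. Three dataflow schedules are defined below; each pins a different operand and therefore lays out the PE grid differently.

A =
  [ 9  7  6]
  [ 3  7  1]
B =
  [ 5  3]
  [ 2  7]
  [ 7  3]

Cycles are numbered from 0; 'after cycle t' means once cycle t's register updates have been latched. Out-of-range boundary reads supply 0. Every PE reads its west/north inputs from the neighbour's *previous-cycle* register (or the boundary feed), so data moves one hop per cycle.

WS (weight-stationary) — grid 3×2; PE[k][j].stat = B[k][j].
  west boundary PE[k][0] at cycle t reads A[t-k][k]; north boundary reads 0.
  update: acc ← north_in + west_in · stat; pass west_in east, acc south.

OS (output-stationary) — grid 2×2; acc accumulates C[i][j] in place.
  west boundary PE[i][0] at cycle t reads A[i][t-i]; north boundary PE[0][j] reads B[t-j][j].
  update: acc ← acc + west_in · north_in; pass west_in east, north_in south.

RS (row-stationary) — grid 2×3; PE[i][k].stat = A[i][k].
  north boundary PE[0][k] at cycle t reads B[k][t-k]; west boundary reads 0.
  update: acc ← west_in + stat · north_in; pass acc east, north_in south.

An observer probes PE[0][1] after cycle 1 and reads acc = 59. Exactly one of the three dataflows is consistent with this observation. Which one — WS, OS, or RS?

dataflow = RS

Under WS (3×2), PE[0][1]:
  t=0 PE[0][1]: acc=0 h=0 v=0
  t=1 PE[0][1]: acc=27 h=9 v=27
Under OS (2×2), PE[0][1]:
  t=0 PE[0][1]: acc=0 h=0 v=0
  t=1 PE[0][1]: acc=27 h=9 v=3
Under RS (2×3), PE[0][1]:
  t=0 PE[0][1]: acc=0 h=0 v=0
  t=1 PE[0][1]: acc=59 h=59 v=2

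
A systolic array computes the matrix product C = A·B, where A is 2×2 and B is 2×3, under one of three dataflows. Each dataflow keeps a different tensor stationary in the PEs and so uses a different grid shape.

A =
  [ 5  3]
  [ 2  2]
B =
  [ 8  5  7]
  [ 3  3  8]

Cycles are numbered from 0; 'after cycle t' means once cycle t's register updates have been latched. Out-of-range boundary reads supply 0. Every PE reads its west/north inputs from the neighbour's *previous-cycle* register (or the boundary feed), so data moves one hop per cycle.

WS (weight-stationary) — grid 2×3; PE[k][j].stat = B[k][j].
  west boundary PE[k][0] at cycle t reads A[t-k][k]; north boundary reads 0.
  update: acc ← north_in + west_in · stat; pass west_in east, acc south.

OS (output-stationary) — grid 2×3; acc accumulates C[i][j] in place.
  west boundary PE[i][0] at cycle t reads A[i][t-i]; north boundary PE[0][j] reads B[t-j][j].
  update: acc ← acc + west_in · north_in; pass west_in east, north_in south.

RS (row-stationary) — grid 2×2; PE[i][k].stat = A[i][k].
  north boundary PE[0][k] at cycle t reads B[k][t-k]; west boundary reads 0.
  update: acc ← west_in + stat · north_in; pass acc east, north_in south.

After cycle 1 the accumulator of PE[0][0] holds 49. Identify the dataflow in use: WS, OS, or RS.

WS [2×3] PE[0][0] across cycles:
  t=0 PE[0][0]: acc=40 h=5 v=40
  t=1 PE[0][0]: acc=16 h=2 v=16
OS [2×3] PE[0][0] across cycles:
  t=0 PE[0][0]: acc=40 h=5 v=8
  t=1 PE[0][0]: acc=49 h=3 v=3
RS [2×2] PE[0][0] across cycles:
  t=0 PE[0][0]: acc=40 h=40 v=8
  t=1 PE[0][0]: acc=25 h=25 v=5

dataflow = OS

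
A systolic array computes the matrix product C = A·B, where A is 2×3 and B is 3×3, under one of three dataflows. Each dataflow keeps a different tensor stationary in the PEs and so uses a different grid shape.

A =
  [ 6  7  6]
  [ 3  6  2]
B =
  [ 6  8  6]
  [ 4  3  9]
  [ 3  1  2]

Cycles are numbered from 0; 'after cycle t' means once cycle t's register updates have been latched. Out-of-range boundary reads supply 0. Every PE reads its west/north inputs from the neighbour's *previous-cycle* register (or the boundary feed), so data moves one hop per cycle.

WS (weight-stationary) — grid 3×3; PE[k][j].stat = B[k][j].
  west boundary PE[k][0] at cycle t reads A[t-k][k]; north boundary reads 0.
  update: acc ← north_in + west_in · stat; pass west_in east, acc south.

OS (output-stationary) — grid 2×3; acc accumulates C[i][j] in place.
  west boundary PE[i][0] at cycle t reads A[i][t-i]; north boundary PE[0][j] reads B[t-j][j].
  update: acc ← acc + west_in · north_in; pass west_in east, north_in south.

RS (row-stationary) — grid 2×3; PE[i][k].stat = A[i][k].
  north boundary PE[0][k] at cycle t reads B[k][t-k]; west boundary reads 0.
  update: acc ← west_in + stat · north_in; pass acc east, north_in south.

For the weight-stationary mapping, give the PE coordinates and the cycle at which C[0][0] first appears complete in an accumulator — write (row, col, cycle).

(row, col, cycle) = (2, 0, 2)

Under WS, C[0][0] lands at PE[2][0]:
  c0 r2c0: 0 / 0 / 0
  c1 r2c0: 0 / 0 / 0
  c2 r2c0: 82 / 6 / 82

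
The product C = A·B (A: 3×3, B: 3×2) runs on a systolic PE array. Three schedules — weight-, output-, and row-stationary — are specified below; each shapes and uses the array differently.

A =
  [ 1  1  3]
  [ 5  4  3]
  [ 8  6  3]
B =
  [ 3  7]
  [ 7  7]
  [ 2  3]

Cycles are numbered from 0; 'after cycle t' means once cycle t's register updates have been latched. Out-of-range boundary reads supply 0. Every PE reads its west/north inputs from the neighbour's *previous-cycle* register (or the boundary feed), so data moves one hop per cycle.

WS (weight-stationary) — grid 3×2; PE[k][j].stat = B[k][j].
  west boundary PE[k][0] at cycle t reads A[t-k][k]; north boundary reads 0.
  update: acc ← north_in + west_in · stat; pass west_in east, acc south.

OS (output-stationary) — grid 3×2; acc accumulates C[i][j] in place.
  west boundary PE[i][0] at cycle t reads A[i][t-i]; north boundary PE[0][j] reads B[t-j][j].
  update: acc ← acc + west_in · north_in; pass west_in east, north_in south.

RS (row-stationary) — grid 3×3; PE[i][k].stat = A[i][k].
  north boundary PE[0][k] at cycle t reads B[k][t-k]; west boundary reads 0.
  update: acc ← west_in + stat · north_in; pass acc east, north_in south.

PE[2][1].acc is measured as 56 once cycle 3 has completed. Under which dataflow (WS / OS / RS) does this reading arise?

dataflow = OS

WS [3×2] PE[2][1] across cycles:
  c0 r2c1: 0 / 0 / 0
  c1 r2c1: 0 / 0 / 0
  c2 r2c1: 0 / 0 / 0
  c3 r2c1: 23 / 3 / 23
OS [3×2] PE[2][1] across cycles:
  c0 r2c1: 0 / 0 / 0
  c1 r2c1: 0 / 0 / 0
  c2 r2c1: 0 / 0 / 0
  c3 r2c1: 56 / 8 / 7
RS [3×3] PE[2][1] across cycles:
  c0 r2c1: 0 / 0 / 0
  c1 r2c1: 0 / 0 / 0
  c2 r2c1: 0 / 0 / 0
  c3 r2c1: 66 / 66 / 7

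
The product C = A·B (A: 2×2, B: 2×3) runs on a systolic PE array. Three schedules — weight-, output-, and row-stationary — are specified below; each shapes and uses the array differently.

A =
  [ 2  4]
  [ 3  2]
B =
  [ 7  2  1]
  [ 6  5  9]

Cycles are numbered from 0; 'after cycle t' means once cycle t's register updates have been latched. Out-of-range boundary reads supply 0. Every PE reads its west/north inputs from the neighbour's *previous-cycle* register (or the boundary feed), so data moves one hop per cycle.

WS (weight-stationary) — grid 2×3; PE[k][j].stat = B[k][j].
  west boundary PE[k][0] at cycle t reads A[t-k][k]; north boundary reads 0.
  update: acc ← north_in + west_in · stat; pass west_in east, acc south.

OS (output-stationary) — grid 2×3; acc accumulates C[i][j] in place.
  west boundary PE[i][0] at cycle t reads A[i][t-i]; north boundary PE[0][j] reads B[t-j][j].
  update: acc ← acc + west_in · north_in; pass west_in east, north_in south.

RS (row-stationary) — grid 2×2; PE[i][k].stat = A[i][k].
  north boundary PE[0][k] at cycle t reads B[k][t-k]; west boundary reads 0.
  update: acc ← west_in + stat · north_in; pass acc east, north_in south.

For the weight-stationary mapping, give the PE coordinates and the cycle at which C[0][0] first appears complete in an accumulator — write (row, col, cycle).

Under WS, C[0][0] lands at PE[1][0]:
  cycle 0: PE[1][0] → acc 0, east 0, south 0
  cycle 1: PE[1][0] → acc 38, east 4, south 38

(row, col, cycle) = (1, 0, 1)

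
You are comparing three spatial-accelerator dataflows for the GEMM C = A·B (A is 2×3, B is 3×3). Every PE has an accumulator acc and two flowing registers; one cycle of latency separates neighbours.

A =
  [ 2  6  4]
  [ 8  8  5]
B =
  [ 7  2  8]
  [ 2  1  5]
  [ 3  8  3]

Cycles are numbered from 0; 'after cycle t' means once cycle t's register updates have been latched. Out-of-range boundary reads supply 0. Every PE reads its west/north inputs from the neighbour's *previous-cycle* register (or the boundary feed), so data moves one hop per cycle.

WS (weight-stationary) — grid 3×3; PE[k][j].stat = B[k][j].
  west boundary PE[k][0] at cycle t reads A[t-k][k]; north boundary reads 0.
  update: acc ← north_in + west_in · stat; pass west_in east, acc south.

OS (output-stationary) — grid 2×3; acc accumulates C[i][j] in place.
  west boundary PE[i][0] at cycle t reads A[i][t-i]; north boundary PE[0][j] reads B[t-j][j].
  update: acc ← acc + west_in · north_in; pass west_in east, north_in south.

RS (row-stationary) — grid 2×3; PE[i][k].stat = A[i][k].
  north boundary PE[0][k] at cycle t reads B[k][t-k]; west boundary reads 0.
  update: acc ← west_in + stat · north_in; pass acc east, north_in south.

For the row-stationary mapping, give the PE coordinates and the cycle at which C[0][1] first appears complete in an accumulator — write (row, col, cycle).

Under RS, C[0][1] lands at PE[0][2]:
  c0 r0c2: 0 / 0 / 0
  c1 r0c2: 0 / 0 / 0
  c2 r0c2: 38 / 38 / 3
  c3 r0c2: 42 / 42 / 8

(row, col, cycle) = (0, 2, 3)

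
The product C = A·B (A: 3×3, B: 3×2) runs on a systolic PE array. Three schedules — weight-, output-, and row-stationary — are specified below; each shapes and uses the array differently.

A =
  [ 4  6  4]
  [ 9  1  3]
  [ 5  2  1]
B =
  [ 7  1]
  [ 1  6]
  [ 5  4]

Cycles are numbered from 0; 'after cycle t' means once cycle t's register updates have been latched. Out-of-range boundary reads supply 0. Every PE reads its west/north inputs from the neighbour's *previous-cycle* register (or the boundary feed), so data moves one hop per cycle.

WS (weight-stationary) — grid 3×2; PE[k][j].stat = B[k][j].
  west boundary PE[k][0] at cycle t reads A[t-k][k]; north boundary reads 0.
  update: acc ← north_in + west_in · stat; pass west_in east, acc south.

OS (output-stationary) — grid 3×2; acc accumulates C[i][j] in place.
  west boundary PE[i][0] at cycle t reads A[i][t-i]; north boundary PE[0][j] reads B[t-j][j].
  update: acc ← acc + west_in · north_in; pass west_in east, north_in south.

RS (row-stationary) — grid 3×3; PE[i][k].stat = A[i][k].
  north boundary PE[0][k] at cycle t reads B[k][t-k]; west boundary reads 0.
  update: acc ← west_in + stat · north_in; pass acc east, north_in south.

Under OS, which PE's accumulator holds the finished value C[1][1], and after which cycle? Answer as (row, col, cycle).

OS: C[1][1] accumulates in PE[1][1]:
  [0] (1,1) acc=0 (h:0 v:0)
  [1] (1,1) acc=0 (h:0 v:0)
  [2] (1,1) acc=9 (h:9 v:1)
  [3] (1,1) acc=15 (h:1 v:6)
  [4] (1,1) acc=27 (h:3 v:4)

(row, col, cycle) = (1, 1, 4)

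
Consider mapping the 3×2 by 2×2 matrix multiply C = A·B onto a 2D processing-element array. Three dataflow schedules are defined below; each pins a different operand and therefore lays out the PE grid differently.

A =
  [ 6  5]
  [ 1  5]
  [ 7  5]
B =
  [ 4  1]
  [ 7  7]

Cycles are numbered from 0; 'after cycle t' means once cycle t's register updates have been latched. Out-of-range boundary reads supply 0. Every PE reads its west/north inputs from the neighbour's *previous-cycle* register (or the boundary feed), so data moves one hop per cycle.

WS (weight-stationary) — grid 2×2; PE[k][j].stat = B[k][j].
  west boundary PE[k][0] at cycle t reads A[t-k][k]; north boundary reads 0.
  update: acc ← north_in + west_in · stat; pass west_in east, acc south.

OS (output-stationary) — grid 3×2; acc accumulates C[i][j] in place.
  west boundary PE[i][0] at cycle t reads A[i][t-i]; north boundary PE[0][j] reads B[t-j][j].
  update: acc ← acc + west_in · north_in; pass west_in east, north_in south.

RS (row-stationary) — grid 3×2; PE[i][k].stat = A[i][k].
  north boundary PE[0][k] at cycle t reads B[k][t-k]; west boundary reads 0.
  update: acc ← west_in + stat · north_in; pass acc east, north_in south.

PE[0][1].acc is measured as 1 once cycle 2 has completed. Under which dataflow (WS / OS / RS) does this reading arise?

Under WS (2×2), PE[0][1]:
  c0 r0c1: 0 / 0 / 0
  c1 r0c1: 6 / 6 / 6
  c2 r0c1: 1 / 1 / 1
Under OS (3×2), PE[0][1]:
  c0 r0c1: 0 / 0 / 0
  c1 r0c1: 6 / 6 / 1
  c2 r0c1: 41 / 5 / 7
Under RS (3×2), PE[0][1]:
  c0 r0c1: 0 / 0 / 0
  c1 r0c1: 59 / 59 / 7
  c2 r0c1: 41 / 41 / 7

dataflow = WS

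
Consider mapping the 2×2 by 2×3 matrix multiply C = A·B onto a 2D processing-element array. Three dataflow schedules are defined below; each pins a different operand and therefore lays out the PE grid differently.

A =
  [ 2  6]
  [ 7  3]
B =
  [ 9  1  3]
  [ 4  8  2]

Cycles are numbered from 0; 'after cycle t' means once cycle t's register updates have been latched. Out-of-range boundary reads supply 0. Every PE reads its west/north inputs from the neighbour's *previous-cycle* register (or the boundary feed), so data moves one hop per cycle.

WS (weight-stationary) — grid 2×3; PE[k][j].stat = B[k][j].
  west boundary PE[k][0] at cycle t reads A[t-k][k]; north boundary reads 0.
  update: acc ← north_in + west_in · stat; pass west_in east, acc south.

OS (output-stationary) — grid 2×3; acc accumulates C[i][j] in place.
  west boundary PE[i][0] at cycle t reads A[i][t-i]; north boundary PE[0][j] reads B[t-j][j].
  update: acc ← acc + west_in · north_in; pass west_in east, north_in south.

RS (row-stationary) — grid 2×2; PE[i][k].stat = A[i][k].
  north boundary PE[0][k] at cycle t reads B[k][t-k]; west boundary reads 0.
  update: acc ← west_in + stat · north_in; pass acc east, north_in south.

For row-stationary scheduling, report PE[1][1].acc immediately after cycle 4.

RS on a 2×2 grid — tracing PE[1][1] and its feeders:
  after 0 — PE[0][1] acc=0, pass-E 0, pass-S 0
  after 0 — PE[1][0] acc=0, pass-E 0, pass-S 0
  after 0 — PE[1][1] acc=0, pass-E 0, pass-S 0
  after 1 — PE[0][1] acc=42, pass-E 42, pass-S 4
  after 1 — PE[1][0] acc=63, pass-E 63, pass-S 9
  after 1 — PE[1][1] acc=0, pass-E 0, pass-S 0
  after 2 — PE[0][1] acc=50, pass-E 50, pass-S 8
  after 2 — PE[1][0] acc=7, pass-E 7, pass-S 1
  after 2 — PE[1][1] acc=75, pass-E 75, pass-S 4
  after 3 — PE[0][1] acc=18, pass-E 18, pass-S 2
  after 3 — PE[1][0] acc=21, pass-E 21, pass-S 3
  after 3 — PE[1][1] acc=31, pass-E 31, pass-S 8
  after 4 — PE[0][1] acc=0, pass-E 0, pass-S 0
  after 4 — PE[1][0] acc=0, pass-E 0, pass-S 0
  after 4 — PE[1][1] acc=27, pass-E 27, pass-S 2

PE[1][1].acc = 27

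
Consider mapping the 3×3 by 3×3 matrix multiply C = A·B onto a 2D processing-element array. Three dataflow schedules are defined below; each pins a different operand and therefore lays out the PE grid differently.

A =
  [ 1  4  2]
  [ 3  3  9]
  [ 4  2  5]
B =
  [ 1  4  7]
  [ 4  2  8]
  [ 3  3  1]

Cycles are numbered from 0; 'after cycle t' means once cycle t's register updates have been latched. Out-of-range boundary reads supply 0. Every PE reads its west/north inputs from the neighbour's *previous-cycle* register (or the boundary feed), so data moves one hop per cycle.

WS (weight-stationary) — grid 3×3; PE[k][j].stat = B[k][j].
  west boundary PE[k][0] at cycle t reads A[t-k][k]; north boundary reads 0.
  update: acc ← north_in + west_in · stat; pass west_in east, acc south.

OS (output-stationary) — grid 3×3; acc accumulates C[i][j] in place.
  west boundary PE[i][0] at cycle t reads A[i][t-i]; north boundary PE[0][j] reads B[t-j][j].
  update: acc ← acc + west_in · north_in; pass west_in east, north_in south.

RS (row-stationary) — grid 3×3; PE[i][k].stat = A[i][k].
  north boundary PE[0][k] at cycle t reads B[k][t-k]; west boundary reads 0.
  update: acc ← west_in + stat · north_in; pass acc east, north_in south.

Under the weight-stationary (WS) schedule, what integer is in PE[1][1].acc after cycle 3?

PE[1][1].acc = 18

WS 3×3: PE[1][1] cycle-by-cycle (with neighbour feeds):
  step 0 · PE0,1: acc=0; fwd→0 fwd↓0
  step 0 · PE1,0: acc=0; fwd→0 fwd↓0
  step 0 · PE1,1: acc=0; fwd→0 fwd↓0
  step 1 · PE0,1: acc=4; fwd→1 fwd↓4
  step 1 · PE1,0: acc=17; fwd→4 fwd↓17
  step 1 · PE1,1: acc=0; fwd→0 fwd↓0
  step 2 · PE0,1: acc=12; fwd→3 fwd↓12
  step 2 · PE1,0: acc=15; fwd→3 fwd↓15
  step 2 · PE1,1: acc=12; fwd→4 fwd↓12
  step 3 · PE0,1: acc=16; fwd→4 fwd↓16
  step 3 · PE1,0: acc=12; fwd→2 fwd↓12
  step 3 · PE1,1: acc=18; fwd→3 fwd↓18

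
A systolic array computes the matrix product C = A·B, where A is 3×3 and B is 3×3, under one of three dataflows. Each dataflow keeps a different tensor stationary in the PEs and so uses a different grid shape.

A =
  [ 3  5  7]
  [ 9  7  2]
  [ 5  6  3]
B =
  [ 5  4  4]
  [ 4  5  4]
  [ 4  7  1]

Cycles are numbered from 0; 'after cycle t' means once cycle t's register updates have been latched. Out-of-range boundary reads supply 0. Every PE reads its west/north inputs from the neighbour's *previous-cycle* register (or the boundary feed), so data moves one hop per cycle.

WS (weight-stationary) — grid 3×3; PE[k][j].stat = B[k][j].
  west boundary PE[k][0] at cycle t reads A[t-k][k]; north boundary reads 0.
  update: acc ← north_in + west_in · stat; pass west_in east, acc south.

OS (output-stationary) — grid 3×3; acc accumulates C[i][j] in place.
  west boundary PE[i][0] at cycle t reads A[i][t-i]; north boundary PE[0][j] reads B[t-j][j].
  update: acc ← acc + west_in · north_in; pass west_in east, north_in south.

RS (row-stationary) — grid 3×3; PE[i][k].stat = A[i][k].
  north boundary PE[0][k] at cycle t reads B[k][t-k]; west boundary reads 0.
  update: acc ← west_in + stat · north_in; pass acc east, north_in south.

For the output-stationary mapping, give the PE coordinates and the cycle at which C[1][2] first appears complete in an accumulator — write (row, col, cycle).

(row, col, cycle) = (1, 2, 5)

OS — PE[1][2] is where C[1][2] collects:
  t=0 PE[1][2]: acc=0 h=0 v=0
  t=1 PE[1][2]: acc=0 h=0 v=0
  t=2 PE[1][2]: acc=0 h=0 v=0
  t=3 PE[1][2]: acc=36 h=9 v=4
  t=4 PE[1][2]: acc=64 h=7 v=4
  t=5 PE[1][2]: acc=66 h=2 v=1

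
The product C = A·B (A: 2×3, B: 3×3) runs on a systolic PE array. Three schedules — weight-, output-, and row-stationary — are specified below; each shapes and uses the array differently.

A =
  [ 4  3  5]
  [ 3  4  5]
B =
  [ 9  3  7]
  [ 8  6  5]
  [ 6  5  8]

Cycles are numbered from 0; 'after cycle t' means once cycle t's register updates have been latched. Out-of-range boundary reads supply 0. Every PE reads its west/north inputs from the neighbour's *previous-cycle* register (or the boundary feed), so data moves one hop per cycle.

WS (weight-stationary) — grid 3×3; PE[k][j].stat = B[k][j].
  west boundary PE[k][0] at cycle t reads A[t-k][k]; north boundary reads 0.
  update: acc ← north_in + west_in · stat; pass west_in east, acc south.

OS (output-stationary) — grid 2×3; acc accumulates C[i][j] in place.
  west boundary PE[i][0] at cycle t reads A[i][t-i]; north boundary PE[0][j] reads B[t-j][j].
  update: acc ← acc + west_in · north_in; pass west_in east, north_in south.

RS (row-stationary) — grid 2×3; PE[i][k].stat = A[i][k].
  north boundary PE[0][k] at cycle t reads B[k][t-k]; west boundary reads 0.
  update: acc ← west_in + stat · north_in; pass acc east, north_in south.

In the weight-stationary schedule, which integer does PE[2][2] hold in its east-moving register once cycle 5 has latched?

register = 5

WS 3×3: PE[2][2] cycle-by-cycle (with neighbour feeds):
  @0  [1,2]  acc 0  |  →0  ↓0
  @0  [2,1]  acc 0  |  →0  ↓0
  @0  [2,2]  acc 0  |  →0  ↓0
  @1  [1,2]  acc 0  |  →0  ↓0
  @1  [2,1]  acc 0  |  →0  ↓0
  @1  [2,2]  acc 0  |  →0  ↓0
  @2  [1,2]  acc 0  |  →0  ↓0
  @2  [2,1]  acc 0  |  →0  ↓0
  @2  [2,2]  acc 0  |  →0  ↓0
  @3  [1,2]  acc 43  |  →3  ↓43
  @3  [2,1]  acc 55  |  →5  ↓55
  @3  [2,2]  acc 0  |  →0  ↓0
  @4  [1,2]  acc 41  |  →4  ↓41
  @4  [2,1]  acc 58  |  →5  ↓58
  @4  [2,2]  acc 83  |  →5  ↓83
  @5  [1,2]  acc 0  |  →0  ↓0
  @5  [2,1]  acc 0  |  →0  ↓0
  @5  [2,2]  acc 81  |  →5  ↓81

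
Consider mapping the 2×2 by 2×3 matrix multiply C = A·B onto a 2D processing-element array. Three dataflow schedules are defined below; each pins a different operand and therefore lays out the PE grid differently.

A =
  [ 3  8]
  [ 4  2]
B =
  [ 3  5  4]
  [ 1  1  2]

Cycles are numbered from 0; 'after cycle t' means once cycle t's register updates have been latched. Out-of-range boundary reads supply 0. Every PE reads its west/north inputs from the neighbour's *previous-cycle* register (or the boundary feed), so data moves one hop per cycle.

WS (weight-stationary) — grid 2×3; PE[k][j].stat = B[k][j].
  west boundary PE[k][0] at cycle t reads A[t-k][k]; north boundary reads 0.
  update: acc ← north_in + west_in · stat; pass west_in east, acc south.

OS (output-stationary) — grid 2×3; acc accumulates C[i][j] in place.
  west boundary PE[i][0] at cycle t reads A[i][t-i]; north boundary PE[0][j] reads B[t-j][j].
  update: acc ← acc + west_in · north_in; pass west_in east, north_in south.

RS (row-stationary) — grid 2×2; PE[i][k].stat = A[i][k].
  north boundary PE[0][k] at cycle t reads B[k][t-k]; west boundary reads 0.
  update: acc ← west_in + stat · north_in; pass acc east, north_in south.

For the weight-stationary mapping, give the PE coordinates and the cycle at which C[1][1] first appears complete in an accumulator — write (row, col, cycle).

(row, col, cycle) = (1, 1, 3)

Under WS, C[1][1] lands at PE[1][1]:
  @0  [1,1]  acc 0  |  →0  ↓0
  @1  [1,1]  acc 0  |  →0  ↓0
  @2  [1,1]  acc 23  |  →8  ↓23
  @3  [1,1]  acc 22  |  →2  ↓22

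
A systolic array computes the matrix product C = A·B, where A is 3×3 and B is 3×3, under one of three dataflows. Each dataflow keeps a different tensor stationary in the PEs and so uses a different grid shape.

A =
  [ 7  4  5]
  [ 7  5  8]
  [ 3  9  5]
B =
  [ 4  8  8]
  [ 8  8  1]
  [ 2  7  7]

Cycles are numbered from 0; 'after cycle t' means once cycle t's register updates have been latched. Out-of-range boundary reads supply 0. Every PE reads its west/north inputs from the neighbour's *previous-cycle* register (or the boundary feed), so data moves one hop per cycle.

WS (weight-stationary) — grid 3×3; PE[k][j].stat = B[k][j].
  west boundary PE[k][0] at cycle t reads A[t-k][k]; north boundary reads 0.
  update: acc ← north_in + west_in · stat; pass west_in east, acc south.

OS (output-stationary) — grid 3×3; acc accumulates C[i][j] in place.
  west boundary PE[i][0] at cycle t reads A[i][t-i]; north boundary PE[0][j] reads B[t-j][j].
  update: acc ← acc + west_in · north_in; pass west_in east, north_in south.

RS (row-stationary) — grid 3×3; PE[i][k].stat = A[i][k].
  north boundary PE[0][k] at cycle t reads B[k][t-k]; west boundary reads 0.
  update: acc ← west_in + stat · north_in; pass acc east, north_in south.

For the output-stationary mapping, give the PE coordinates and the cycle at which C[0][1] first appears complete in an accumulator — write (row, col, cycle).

OS — PE[0][1] is where C[0][1] collects:
  step 0 · PE0,1: acc=0; fwd→0 fwd↓0
  step 1 · PE0,1: acc=56; fwd→7 fwd↓8
  step 2 · PE0,1: acc=88; fwd→4 fwd↓8
  step 3 · PE0,1: acc=123; fwd→5 fwd↓7

(row, col, cycle) = (0, 1, 3)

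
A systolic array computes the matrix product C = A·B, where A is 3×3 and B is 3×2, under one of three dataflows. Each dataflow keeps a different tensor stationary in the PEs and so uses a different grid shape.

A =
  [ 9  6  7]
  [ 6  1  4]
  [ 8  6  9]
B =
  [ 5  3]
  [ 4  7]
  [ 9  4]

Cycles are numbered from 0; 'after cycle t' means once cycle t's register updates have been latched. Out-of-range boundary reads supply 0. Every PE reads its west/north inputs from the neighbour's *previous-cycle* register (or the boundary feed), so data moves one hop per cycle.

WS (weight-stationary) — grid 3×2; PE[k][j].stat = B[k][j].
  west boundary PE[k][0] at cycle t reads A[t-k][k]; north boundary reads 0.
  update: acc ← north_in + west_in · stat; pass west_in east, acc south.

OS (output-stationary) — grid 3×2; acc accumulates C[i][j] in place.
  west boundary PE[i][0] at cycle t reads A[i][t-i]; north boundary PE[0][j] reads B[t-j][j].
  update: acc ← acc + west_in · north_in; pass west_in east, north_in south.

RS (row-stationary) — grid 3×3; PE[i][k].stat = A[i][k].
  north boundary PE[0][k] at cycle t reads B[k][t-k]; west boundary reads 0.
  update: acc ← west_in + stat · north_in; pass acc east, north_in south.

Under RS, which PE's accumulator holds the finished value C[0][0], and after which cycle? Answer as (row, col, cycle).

RS: C[0][0] accumulates in PE[0][2]:
  c0 r0c2: 0 / 0 / 0
  c1 r0c2: 0 / 0 / 0
  c2 r0c2: 132 / 132 / 9

(row, col, cycle) = (0, 2, 2)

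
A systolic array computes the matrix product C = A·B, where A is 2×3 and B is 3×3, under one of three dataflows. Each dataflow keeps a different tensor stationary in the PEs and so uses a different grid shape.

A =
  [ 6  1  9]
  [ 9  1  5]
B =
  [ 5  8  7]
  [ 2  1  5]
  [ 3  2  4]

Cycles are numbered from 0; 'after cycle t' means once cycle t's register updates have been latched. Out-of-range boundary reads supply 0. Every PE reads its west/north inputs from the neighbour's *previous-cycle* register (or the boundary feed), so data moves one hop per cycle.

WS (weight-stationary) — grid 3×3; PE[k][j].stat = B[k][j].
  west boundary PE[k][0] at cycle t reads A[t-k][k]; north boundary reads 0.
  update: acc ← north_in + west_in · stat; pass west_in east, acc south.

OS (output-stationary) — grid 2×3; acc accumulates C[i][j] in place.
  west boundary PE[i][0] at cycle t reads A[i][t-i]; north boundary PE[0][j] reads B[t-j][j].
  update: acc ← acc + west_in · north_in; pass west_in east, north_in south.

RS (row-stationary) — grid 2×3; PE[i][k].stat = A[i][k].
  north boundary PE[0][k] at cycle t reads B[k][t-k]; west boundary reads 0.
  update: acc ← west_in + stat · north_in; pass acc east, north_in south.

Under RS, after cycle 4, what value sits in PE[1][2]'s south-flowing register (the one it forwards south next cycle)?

register = 2

RS 2×3: PE[1][2] cycle-by-cycle (with neighbour feeds):
  step 0 · PE0,2: acc=0; fwd→0 fwd↓0
  step 0 · PE1,1: acc=0; fwd→0 fwd↓0
  step 0 · PE1,2: acc=0; fwd→0 fwd↓0
  step 1 · PE0,2: acc=0; fwd→0 fwd↓0
  step 1 · PE1,1: acc=0; fwd→0 fwd↓0
  step 1 · PE1,2: acc=0; fwd→0 fwd↓0
  step 2 · PE0,2: acc=59; fwd→59 fwd↓3
  step 2 · PE1,1: acc=47; fwd→47 fwd↓2
  step 2 · PE1,2: acc=0; fwd→0 fwd↓0
  step 3 · PE0,2: acc=67; fwd→67 fwd↓2
  step 3 · PE1,1: acc=73; fwd→73 fwd↓1
  step 3 · PE1,2: acc=62; fwd→62 fwd↓3
  step 4 · PE0,2: acc=83; fwd→83 fwd↓4
  step 4 · PE1,1: acc=68; fwd→68 fwd↓5
  step 4 · PE1,2: acc=83; fwd→83 fwd↓2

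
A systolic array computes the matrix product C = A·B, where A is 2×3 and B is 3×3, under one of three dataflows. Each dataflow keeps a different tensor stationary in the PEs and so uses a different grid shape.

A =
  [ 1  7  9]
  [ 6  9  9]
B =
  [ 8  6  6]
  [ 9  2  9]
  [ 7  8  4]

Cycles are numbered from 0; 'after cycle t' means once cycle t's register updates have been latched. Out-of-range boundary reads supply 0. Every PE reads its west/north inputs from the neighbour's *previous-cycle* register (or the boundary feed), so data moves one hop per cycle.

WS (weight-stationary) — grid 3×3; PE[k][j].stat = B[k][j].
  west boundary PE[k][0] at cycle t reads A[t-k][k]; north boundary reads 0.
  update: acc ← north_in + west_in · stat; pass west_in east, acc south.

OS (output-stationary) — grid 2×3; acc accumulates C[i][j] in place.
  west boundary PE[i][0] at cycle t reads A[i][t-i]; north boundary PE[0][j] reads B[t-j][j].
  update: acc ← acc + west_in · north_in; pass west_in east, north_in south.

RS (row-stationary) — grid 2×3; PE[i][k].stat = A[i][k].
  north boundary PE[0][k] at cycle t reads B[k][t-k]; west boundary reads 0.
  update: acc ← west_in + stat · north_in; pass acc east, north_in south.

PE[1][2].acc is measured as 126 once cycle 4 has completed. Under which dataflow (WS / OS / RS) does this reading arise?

dataflow = RS

WS (3×3 grid), PE[1][2]:
  @0  [1,2]  acc 0  |  →0  ↓0
  @1  [1,2]  acc 0  |  →0  ↓0
  @2  [1,2]  acc 0  |  →0  ↓0
  @3  [1,2]  acc 69  |  →7  ↓69
  @4  [1,2]  acc 117  |  →9  ↓117
OS (2×3 grid), PE[1][2]:
  @0  [1,2]  acc 0  |  →0  ↓0
  @1  [1,2]  acc 0  |  →0  ↓0
  @2  [1,2]  acc 0  |  →0  ↓0
  @3  [1,2]  acc 36  |  →6  ↓6
  @4  [1,2]  acc 117  |  →9  ↓9
RS (2×3 grid), PE[1][2]:
  @0  [1,2]  acc 0  |  →0  ↓0
  @1  [1,2]  acc 0  |  →0  ↓0
  @2  [1,2]  acc 0  |  →0  ↓0
  @3  [1,2]  acc 192  |  →192  ↓7
  @4  [1,2]  acc 126  |  →126  ↓8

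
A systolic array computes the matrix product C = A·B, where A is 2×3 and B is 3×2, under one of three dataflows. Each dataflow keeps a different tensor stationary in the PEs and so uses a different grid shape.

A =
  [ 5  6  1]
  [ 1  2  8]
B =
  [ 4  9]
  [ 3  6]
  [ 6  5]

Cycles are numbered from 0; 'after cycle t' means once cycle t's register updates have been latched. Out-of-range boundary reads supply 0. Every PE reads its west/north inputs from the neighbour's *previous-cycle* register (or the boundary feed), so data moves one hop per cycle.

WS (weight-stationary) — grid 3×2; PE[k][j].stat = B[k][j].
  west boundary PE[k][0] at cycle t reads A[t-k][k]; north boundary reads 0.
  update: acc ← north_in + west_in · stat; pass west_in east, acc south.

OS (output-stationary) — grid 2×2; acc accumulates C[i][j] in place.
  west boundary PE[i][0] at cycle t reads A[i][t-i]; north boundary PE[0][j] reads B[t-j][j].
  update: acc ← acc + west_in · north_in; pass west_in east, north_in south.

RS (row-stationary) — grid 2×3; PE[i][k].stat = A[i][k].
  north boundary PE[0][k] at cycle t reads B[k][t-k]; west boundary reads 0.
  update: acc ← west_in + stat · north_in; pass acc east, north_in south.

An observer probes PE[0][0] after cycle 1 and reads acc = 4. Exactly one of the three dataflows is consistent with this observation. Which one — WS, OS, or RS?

WS [3×2] PE[0][0] across cycles:
  after 0 — PE[0][0] acc=20, pass-E 5, pass-S 20
  after 1 — PE[0][0] acc=4, pass-E 1, pass-S 4
OS [2×2] PE[0][0] across cycles:
  after 0 — PE[0][0] acc=20, pass-E 5, pass-S 4
  after 1 — PE[0][0] acc=38, pass-E 6, pass-S 3
RS [2×3] PE[0][0] across cycles:
  after 0 — PE[0][0] acc=20, pass-E 20, pass-S 4
  after 1 — PE[0][0] acc=45, pass-E 45, pass-S 9

dataflow = WS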